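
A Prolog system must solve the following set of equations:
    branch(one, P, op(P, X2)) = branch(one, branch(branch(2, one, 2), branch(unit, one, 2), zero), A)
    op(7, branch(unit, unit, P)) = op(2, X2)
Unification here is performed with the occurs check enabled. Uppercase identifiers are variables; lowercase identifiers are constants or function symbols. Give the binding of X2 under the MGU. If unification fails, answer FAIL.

Decompose branch/3: one = one,  P = branch(branch(2, one, 2), branch(unit, one, 2), zero),  op(P, X2) = A.
Delete trivial equation one = one.
Bind P := branch(branch(2, one, 2), branch(unit, one, 2), zero); substituting into the remaining equations gives: op(branch(branch(2, one, 2), branch(unit, one, 2), zero), X2) = A,  op(7, branch(unit, unit, branch(branch(2, one, 2), branch(unit, one, 2), zero))) = op(2, X2).
Bind A := op(branch(branch(2, one, 2), branch(unit, one, 2), zero), X2); no other remaining equation mentions A.
Decompose op/2: 7 = 2,  branch(unit, unit, branch(branch(2, one, 2), branch(unit, one, 2), zero)) = X2.
Clash: constants 7 and 2 differ; no unifier exists.

FAIL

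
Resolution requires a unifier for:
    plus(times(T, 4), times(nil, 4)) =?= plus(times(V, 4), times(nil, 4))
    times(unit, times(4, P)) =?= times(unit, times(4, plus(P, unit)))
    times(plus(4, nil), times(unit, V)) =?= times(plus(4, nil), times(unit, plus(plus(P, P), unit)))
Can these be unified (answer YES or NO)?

Decompose plus/2: times(T, 4) =?= times(V, 4),  times(nil, 4) =?= times(nil, 4).
Decompose times/2: T =?= V,  4 =?= 4.
Bind T := V; no other remaining equation mentions T.
Delete trivial equation 4 =?= 4.
Delete trivial equation times(nil, 4) =?= times(nil, 4).
Decompose times/2: unit =?= unit,  times(4, P) =?= times(4, plus(P, unit)).
Delete trivial equation unit =?= unit.
Decompose times/2: 4 =?= 4,  P =?= plus(P, unit).
Delete trivial equation 4 =?= 4.
Occurs check fails: P occurs in plus(P, unit); the equation P =?= plus(P, unit) has no finite solution.

NO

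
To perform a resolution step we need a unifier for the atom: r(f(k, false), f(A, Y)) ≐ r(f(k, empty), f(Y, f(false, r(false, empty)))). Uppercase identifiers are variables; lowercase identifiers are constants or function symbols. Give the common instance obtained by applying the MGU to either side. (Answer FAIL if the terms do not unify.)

FAIL

Decompose r/2: f(k, false) ≐ f(k, empty),  f(A, Y) ≐ f(Y, f(false, r(false, empty))).
Decompose f/2: k ≐ k,  false ≐ empty.
Delete trivial equation k ≐ k.
Clash: constants false and empty differ; no unifier exists.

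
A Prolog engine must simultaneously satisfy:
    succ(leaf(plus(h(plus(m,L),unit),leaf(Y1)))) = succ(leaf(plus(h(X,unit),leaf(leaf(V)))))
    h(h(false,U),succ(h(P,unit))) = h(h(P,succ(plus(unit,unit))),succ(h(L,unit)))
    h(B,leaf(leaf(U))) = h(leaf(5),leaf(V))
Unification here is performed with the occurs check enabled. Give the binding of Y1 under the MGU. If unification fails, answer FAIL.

leaf(leaf(succ(plus(unit,unit))))

Decompose succ/1: leaf(plus(h(plus(m,L),unit),leaf(Y1))) = leaf(plus(h(X,unit),leaf(leaf(V)))).
Decompose leaf/1: plus(h(plus(m,L),unit),leaf(Y1)) = plus(h(X,unit),leaf(leaf(V))).
Decompose plus/2: h(plus(m,L),unit) = h(X,unit),  leaf(Y1) = leaf(leaf(V)).
Decompose h/2: plus(m,L) = X,  unit = unit.
Bind X := plus(m,L); no other remaining equation mentions X.
Delete trivial equation unit = unit.
Decompose leaf/1: Y1 = leaf(V).
Bind Y1 := leaf(V); no other remaining equation mentions Y1.
Decompose h/2: h(false,U) = h(P,succ(plus(unit,unit))),  succ(h(P,unit)) = succ(h(L,unit)).
Decompose h/2: false = P,  U = succ(plus(unit,unit)).
Bind P := false; substituting into the one remaining equation that mentions P gives: succ(h(false,unit)) = succ(h(L,unit)).
Bind U := succ(plus(unit,unit)); substituting into the one remaining equation that mentions U gives: h(B,leaf(leaf(succ(plus(unit,unit))))) = h(leaf(5),leaf(V)).
Decompose succ/1: h(false,unit) = h(L,unit).
Decompose h/2: false = L,  unit = unit.
Bind L := false; no other remaining equation mentions L. Substituting into the earlier binding gives X := plus(m,false).
Delete trivial equation unit = unit.
Decompose h/2: B = leaf(5),  leaf(leaf(succ(plus(unit,unit)))) = leaf(V).
Bind B := leaf(5); no other remaining equation mentions B.
Decompose leaf/1: leaf(succ(plus(unit,unit))) = V.
Bind V := leaf(succ(plus(unit,unit))). Substituting into the earlier binding gives Y1 := leaf(leaf(succ(plus(unit,unit)))).
MGU = { X ↦ plus(m,false), Y1 ↦ leaf(leaf(succ(plus(unit,unit)))), P ↦ false, U ↦ succ(plus(unit,unit)), L ↦ false, B ↦ leaf(5), V ↦ leaf(succ(plus(unit,unit))) }, so Y1 ↦ leaf(leaf(succ(plus(unit,unit)))).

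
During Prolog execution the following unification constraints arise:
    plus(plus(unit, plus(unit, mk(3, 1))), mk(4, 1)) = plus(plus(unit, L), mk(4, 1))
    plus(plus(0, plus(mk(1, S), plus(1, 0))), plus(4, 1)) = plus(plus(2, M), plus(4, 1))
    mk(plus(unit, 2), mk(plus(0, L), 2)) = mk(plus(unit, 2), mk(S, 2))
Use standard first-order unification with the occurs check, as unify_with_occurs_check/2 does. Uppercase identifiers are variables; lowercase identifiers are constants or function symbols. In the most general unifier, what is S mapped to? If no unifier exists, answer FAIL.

FAIL

Decompose plus/2: plus(unit, plus(unit, mk(3, 1))) = plus(unit, L),  mk(4, 1) = mk(4, 1).
Decompose plus/2: unit = unit,  plus(unit, mk(3, 1)) = L.
Delete trivial equation unit = unit.
Bind L := plus(unit, mk(3, 1)); substituting into the one remaining equation that mentions L gives: mk(plus(unit, 2), mk(plus(0, plus(unit, mk(3, 1))), 2)) = mk(plus(unit, 2), mk(S, 2)).
Delete trivial equation mk(4, 1) = mk(4, 1).
Decompose plus/2: plus(0, plus(mk(1, S), plus(1, 0))) = plus(2, M),  plus(4, 1) = plus(4, 1).
Decompose plus/2: 0 = 2,  plus(mk(1, S), plus(1, 0)) = M.
Clash: constants 0 and 2 differ; no unifier exists.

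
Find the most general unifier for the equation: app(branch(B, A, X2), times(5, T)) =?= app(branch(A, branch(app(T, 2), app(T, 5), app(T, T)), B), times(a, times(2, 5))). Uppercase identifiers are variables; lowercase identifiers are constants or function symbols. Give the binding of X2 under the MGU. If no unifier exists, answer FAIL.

Decompose app/2: branch(B, A, X2) =?= branch(A, branch(app(T, 2), app(T, 5), app(T, T)), B),  times(5, T) =?= times(a, times(2, 5)).
Decompose branch/3: B =?= A,  A =?= branch(app(T, 2), app(T, 5), app(T, T)),  X2 =?= B.
Bind B := A; substituting into the one remaining equation that mentions B gives: X2 =?= A.
Bind A := branch(app(T, 2), app(T, 5), app(T, T)); substituting into the one remaining equation that mentions A gives: X2 =?= branch(app(T, 2), app(T, 5), app(T, T)). Substituting into the earlier binding gives B := branch(app(T, 2), app(T, 5), app(T, T)).
Bind X2 := branch(app(T, 2), app(T, 5), app(T, T)); no other remaining equation mentions X2.
Decompose times/2: 5 =?= a,  T =?= times(2, 5).
Clash: constants 5 and a differ; no unifier exists.

FAIL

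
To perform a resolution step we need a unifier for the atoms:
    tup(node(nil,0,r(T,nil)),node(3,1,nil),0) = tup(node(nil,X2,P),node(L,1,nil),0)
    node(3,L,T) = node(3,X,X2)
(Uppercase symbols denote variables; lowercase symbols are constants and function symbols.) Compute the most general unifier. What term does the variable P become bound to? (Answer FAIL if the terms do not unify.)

r(0,nil)

Decompose tup/3: node(nil,0,r(T,nil)) = node(nil,X2,P),  node(3,1,nil) = node(L,1,nil),  0 = 0.
Decompose node/3: nil = nil,  0 = X2,  r(T,nil) = P.
Delete trivial equation nil = nil.
Bind X2 := 0; substituting into the one remaining equation that mentions X2 gives: node(3,L,T) = node(3,X,0).
Bind P := r(T,nil); no other remaining equation mentions P.
Decompose node/3: 3 = L,  1 = 1,  nil = nil.
Bind L := 3; substituting into the one remaining equation that mentions L gives: node(3,3,T) = node(3,X,0).
Delete trivial equation 1 = 1.
Delete trivial equation nil = nil.
Delete trivial equation 0 = 0.
Decompose node/3: 3 = 3,  3 = X,  T = 0.
Delete trivial equation 3 = 3.
Bind X := 3; no other remaining equation mentions X.
Bind T := 0. Substituting into the earlier binding gives P := r(0,nil).
MGU = { X2 ↦ 0, P ↦ r(0,nil), L ↦ 3, X ↦ 3, T ↦ 0 }, so P ↦ r(0,nil).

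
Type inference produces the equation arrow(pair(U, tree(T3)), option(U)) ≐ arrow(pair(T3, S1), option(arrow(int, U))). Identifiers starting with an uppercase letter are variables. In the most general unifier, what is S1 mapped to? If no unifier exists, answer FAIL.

FAIL

Decompose arrow/2: pair(U, tree(T3)) ≐ pair(T3, S1),  option(U) ≐ option(arrow(int, U)).
Decompose pair/2: U ≐ T3,  tree(T3) ≐ S1.
Bind U := T3; substituting into the one remaining equation that mentions U gives: option(T3) ≐ option(arrow(int, T3)).
Bind S1 := tree(T3); no other remaining equation mentions S1.
Decompose option/1: T3 ≐ arrow(int, T3).
Occurs check fails: T3 occurs in arrow(int, T3); the equation T3 ≐ arrow(int, T3) has no finite solution.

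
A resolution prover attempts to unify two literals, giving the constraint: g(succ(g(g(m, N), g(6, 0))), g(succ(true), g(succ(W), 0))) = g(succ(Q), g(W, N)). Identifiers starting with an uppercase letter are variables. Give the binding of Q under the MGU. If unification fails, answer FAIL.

g(g(m, g(succ(succ(true)), 0)), g(6, 0))

Decompose g/2: succ(g(g(m, N), g(6, 0))) = succ(Q),  g(succ(true), g(succ(W), 0)) = g(W, N).
Decompose succ/1: g(g(m, N), g(6, 0)) = Q.
Bind Q := g(g(m, N), g(6, 0)); no other remaining equation mentions Q.
Decompose g/2: succ(true) = W,  g(succ(W), 0) = N.
Bind W := succ(true); substituting into the remaining equation gives: g(succ(succ(true)), 0) = N.
Bind N := g(succ(succ(true)), 0). Substituting into the earlier binding gives Q := g(g(m, g(succ(succ(true)), 0)), g(6, 0)).
MGU = { Q ↦ g(g(m, g(succ(succ(true)), 0)), g(6, 0)), W ↦ succ(true), N ↦ g(succ(succ(true)), 0) }, so Q ↦ g(g(m, g(succ(succ(true)), 0)), g(6, 0)).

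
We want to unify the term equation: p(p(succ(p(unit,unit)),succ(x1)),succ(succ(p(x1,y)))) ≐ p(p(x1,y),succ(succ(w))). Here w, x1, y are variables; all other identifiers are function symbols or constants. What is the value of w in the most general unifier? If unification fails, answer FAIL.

Decompose p/2: p(succ(p(unit,unit)),succ(x1)) ≐ p(x1,y),  succ(succ(p(x1,y))) ≐ succ(succ(w)).
Decompose p/2: succ(p(unit,unit)) ≐ x1,  succ(x1) ≐ y.
Bind x1 := succ(p(unit,unit)); substituting into the remaining equations gives: succ(succ(p(unit,unit))) ≐ y,  succ(succ(p(succ(p(unit,unit)),y))) ≐ succ(succ(w)).
Bind y := succ(succ(p(unit,unit))); substituting into the remaining equation gives: succ(succ(p(succ(p(unit,unit)),succ(succ(p(unit,unit)))))) ≐ succ(succ(w)).
Decompose succ/1: succ(p(succ(p(unit,unit)),succ(succ(p(unit,unit))))) ≐ succ(w).
Decompose succ/1: p(succ(p(unit,unit)),succ(succ(p(unit,unit)))) ≐ w.
Bind w := p(succ(p(unit,unit)),succ(succ(p(unit,unit)))).
MGU = { x1 -> succ(p(unit,unit)), y -> succ(succ(p(unit,unit))), w -> p(succ(p(unit,unit)),succ(succ(p(unit,unit)))) }, so w -> p(succ(p(unit,unit)),succ(succ(p(unit,unit)))).

p(succ(p(unit,unit)),succ(succ(p(unit,unit))))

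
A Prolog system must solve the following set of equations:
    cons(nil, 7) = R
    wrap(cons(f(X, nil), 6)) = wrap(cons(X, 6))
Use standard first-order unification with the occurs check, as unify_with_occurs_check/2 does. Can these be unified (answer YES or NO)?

NO

Bind R := cons(nil, 7); no other remaining equation mentions R.
Decompose wrap/1: cons(f(X, nil), 6) = cons(X, 6).
Decompose cons/2: f(X, nil) = X,  6 = 6.
Occurs check fails: X occurs in f(X, nil); the equation X = f(X, nil) has no finite solution.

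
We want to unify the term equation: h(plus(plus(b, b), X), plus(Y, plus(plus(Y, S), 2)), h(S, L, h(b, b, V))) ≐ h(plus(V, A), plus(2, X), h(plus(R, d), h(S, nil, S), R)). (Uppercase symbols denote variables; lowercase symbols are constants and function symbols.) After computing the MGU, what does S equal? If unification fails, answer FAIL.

Decompose h/3: plus(plus(b, b), X) ≐ plus(V, A),  plus(Y, plus(plus(Y, S), 2)) ≐ plus(2, X),  h(S, L, h(b, b, V)) ≐ h(plus(R, d), h(S, nil, S), R).
Decompose plus/2: plus(b, b) ≐ V,  X ≐ A.
Bind V := plus(b, b); substituting into the one remaining equation that mentions V gives: h(S, L, h(b, b, plus(b, b))) ≐ h(plus(R, d), h(S, nil, S), R).
Bind X := A; substituting into the one remaining equation that mentions X gives: plus(Y, plus(plus(Y, S), 2)) ≐ plus(2, A).
Decompose plus/2: Y ≐ 2,  plus(plus(Y, S), 2) ≐ A.
Bind Y := 2; substituting into the one remaining equation that mentions Y gives: plus(plus(2, S), 2) ≐ A.
Bind A := plus(plus(2, S), 2); no other remaining equation mentions A. Substituting into the earlier binding gives X := plus(plus(2, S), 2).
Decompose h/3: S ≐ plus(R, d),  L ≐ h(S, nil, S),  h(b, b, plus(b, b)) ≐ R.
Bind S := plus(R, d); substituting into the one remaining equation that mentions S gives: L ≐ h(plus(R, d), nil, plus(R, d)). Substituting into the earlier bindings gives X := plus(plus(2, plus(R, d)), 2), A := plus(plus(2, plus(R, d)), 2).
Bind L := h(plus(R, d), nil, plus(R, d)); no other remaining equation mentions L.
Bind R := h(b, b, plus(b, b)). Substituting into the earlier bindings gives X := plus(plus(2, plus(h(b, b, plus(b, b)), d)), 2), A := plus(plus(2, plus(h(b, b, plus(b, b)), d)), 2), S := plus(h(b, b, plus(b, b)), d), L := h(plus(h(b, b, plus(b, b)), d), nil, plus(h(b, b, plus(b, b)), d)).
MGU = { V -> plus(b, b), X -> plus(plus(2, plus(h(b, b, plus(b, b)), d)), 2), Y -> 2, A -> plus(plus(2, plus(h(b, b, plus(b, b)), d)), 2), S -> plus(h(b, b, plus(b, b)), d), L -> h(plus(h(b, b, plus(b, b)), d), nil, plus(h(b, b, plus(b, b)), d)), R -> h(b, b, plus(b, b)) }, so S -> plus(h(b, b, plus(b, b)), d).

plus(h(b, b, plus(b, b)), d)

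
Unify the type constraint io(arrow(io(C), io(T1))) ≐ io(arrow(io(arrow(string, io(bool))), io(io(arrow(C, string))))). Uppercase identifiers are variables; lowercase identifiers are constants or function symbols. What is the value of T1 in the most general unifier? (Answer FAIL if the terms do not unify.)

Decompose io/1: arrow(io(C), io(T1)) ≐ arrow(io(arrow(string, io(bool))), io(io(arrow(C, string)))).
Decompose arrow/2: io(C) ≐ io(arrow(string, io(bool))),  io(T1) ≐ io(io(arrow(C, string))).
Decompose io/1: C ≐ arrow(string, io(bool)).
Bind C := arrow(string, io(bool)); substituting into the remaining equation gives: io(T1) ≐ io(io(arrow(arrow(string, io(bool)), string))).
Decompose io/1: T1 ≐ io(arrow(arrow(string, io(bool)), string)).
Bind T1 := io(arrow(arrow(string, io(bool)), string)).
MGU = { C := arrow(string, io(bool)), T1 := io(arrow(arrow(string, io(bool)), string)) }, so T1 := io(arrow(arrow(string, io(bool)), string)).

io(arrow(arrow(string, io(bool)), string))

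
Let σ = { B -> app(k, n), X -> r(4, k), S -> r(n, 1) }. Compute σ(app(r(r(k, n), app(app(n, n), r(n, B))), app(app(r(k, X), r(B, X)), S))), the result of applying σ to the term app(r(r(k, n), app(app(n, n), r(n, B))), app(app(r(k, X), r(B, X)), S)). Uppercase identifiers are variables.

Replace each occurrence of B with app(k, n).
Replace each occurrence of X with r(4, k).
Replace each occurrence of S with r(n, 1).
Result: app(r(r(k, n), app(app(n, n), r(n, app(k, n)))), app(app(r(k, r(4, k)), r(app(k, n), r(4, k))), r(n, 1))).

app(r(r(k, n), app(app(n, n), r(n, app(k, n)))), app(app(r(k, r(4, k)), r(app(k, n), r(4, k))), r(n, 1)))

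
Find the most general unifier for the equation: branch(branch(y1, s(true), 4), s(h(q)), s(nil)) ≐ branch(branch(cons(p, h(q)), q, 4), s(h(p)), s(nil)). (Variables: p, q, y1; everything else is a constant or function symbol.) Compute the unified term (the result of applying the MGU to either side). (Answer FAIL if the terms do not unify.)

Decompose branch/3: branch(y1, s(true), 4) ≐ branch(cons(p, h(q)), q, 4),  s(h(q)) ≐ s(h(p)),  s(nil) ≐ s(nil).
Decompose branch/3: y1 ≐ cons(p, h(q)),  s(true) ≐ q,  4 ≐ 4.
Bind y1 := cons(p, h(q)); no other remaining equation mentions y1.
Bind q := s(true); substituting into the one remaining equation that mentions q gives: s(h(s(true))) ≐ s(h(p)). Substituting into the earlier binding gives y1 := cons(p, h(s(true))).
Delete trivial equation 4 ≐ 4.
Decompose s/1: h(s(true)) ≐ h(p).
Decompose h/1: s(true) ≐ p.
Bind p := s(true); no other remaining equation mentions p. Substituting into the earlier binding gives y1 := cons(s(true), h(s(true))).
Delete trivial equation s(nil) ≐ s(nil).
Applying the MGU to either side gives branch(branch(cons(s(true), h(s(true))), s(true), 4), s(h(s(true))), s(nil)).

branch(branch(cons(s(true), h(s(true))), s(true), 4), s(h(s(true))), s(nil))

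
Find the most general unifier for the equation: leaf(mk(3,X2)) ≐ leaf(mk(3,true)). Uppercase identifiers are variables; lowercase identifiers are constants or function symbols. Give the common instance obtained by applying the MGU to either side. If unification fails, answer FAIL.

leaf(mk(3,true))

Decompose leaf/1: mk(3,X2) ≐ mk(3,true).
Decompose mk/2: 3 ≐ 3,  X2 ≐ true.
Delete trivial equation 3 ≐ 3.
Bind X2 := true.
Applying the MGU to either side gives leaf(mk(3,true)).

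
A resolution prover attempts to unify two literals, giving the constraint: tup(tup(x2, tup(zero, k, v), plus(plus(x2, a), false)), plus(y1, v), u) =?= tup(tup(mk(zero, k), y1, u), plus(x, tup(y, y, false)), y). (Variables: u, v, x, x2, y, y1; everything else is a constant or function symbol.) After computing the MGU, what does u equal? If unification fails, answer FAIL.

Decompose tup/3: tup(x2, tup(zero, k, v), plus(plus(x2, a), false)) =?= tup(mk(zero, k), y1, u),  plus(y1, v) =?= plus(x, tup(y, y, false)),  u =?= y.
Decompose tup/3: x2 =?= mk(zero, k),  tup(zero, k, v) =?= y1,  plus(plus(x2, a), false) =?= u.
Bind x2 := mk(zero, k); substituting into the one remaining equation that mentions x2 gives: plus(plus(mk(zero, k), a), false) =?= u.
Bind y1 := tup(zero, k, v); substituting into the one remaining equation that mentions y1 gives: plus(tup(zero, k, v), v) =?= plus(x, tup(y, y, false)).
Bind u := plus(plus(mk(zero, k), a), false); substituting into the one remaining equation that mentions u gives: plus(plus(mk(zero, k), a), false) =?= y.
Decompose plus/2: tup(zero, k, v) =?= x,  v =?= tup(y, y, false).
Bind x := tup(zero, k, v); no other remaining equation mentions x.
Bind v := tup(y, y, false); no other remaining equation mentions v. Substituting into the earlier bindings gives y1 := tup(zero, k, tup(y, y, false)), x := tup(zero, k, tup(y, y, false)).
Bind y := plus(plus(mk(zero, k), a), false). Substituting into the earlier bindings gives y1 := tup(zero, k, tup(plus(plus(mk(zero, k), a), false), plus(plus(mk(zero, k), a), false), false)), x := tup(zero, k, tup(plus(plus(mk(zero, k), a), false), plus(plus(mk(zero, k), a), false), false)), v := tup(plus(plus(mk(zero, k), a), false), plus(plus(mk(zero, k), a), false), false).
MGU = { x2 ↦ mk(zero, k), y1 ↦ tup(zero, k, tup(plus(plus(mk(zero, k), a), false), plus(plus(mk(zero, k), a), false), false)), u ↦ plus(plus(mk(zero, k), a), false), x ↦ tup(zero, k, tup(plus(plus(mk(zero, k), a), false), plus(plus(mk(zero, k), a), false), false)), v ↦ tup(plus(plus(mk(zero, k), a), false), plus(plus(mk(zero, k), a), false), false), y ↦ plus(plus(mk(zero, k), a), false) }, so u ↦ plus(plus(mk(zero, k), a), false).

plus(plus(mk(zero, k), a), false)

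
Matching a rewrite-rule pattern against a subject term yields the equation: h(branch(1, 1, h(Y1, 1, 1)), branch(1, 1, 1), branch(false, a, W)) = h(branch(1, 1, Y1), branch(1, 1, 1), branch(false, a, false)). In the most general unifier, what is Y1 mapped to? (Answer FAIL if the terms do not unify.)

FAIL

Decompose h/3: branch(1, 1, h(Y1, 1, 1)) = branch(1, 1, Y1),  branch(1, 1, 1) = branch(1, 1, 1),  branch(false, a, W) = branch(false, a, false).
Decompose branch/3: 1 = 1,  1 = 1,  h(Y1, 1, 1) = Y1.
Delete trivial equation 1 = 1.
Delete trivial equation 1 = 1.
Occurs check fails: Y1 occurs in h(Y1, 1, 1); the equation Y1 = h(Y1, 1, 1) has no finite solution.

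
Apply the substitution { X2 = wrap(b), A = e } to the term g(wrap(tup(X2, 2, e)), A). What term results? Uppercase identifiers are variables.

Replace each occurrence of X2 with wrap(b).
Replace each occurrence of A with e.
Result: g(wrap(tup(wrap(b), 2, e)), e).

g(wrap(tup(wrap(b), 2, e)), e)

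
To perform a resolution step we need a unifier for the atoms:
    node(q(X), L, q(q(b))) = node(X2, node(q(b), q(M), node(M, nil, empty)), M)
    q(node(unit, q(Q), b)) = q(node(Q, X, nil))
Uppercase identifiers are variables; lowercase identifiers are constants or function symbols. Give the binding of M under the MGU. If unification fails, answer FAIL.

FAIL

Decompose node/3: q(X) = X2,  L = node(q(b), q(M), node(M, nil, empty)),  q(q(b)) = M.
Bind X2 := q(X); no other remaining equation mentions X2.
Bind L := node(q(b), q(M), node(M, nil, empty)); no other remaining equation mentions L.
Bind M := q(q(b)); no other remaining equation mentions M. Substituting into the earlier binding gives L := node(q(b), q(q(q(b))), node(q(q(b)), nil, empty)).
Decompose q/1: node(unit, q(Q), b) = node(Q, X, nil).
Decompose node/3: unit = Q,  q(Q) = X,  b = nil.
Bind Q := unit; substituting into the one remaining equation that mentions Q gives: q(unit) = X.
Bind X := q(unit); no other remaining equation mentions X. Substituting into the earlier binding gives X2 := q(q(unit)).
Clash: constants b and nil differ; no unifier exists.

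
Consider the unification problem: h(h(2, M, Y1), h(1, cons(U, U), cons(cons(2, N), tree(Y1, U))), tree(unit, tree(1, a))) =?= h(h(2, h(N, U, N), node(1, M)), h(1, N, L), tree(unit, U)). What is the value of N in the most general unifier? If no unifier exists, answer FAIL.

cons(tree(1, a), tree(1, a))

Decompose h/3: h(2, M, Y1) =?= h(2, h(N, U, N), node(1, M)),  h(1, cons(U, U), cons(cons(2, N), tree(Y1, U))) =?= h(1, N, L),  tree(unit, tree(1, a)) =?= tree(unit, U).
Decompose h/3: 2 =?= 2,  M =?= h(N, U, N),  Y1 =?= node(1, M).
Delete trivial equation 2 =?= 2.
Bind M := h(N, U, N); substituting into the one remaining equation that mentions M gives: Y1 =?= node(1, h(N, U, N)).
Bind Y1 := node(1, h(N, U, N)); substituting into the one remaining equation that mentions Y1 gives: h(1, cons(U, U), cons(cons(2, N), tree(node(1, h(N, U, N)), U))) =?= h(1, N, L).
Decompose h/3: 1 =?= 1,  cons(U, U) =?= N,  cons(cons(2, N), tree(node(1, h(N, U, N)), U)) =?= L.
Delete trivial equation 1 =?= 1.
Bind N := cons(U, U); substituting into the one remaining equation that mentions N gives: cons(cons(2, cons(U, U)), tree(node(1, h(cons(U, U), U, cons(U, U))), U)) =?= L. Substituting into the earlier bindings gives M := h(cons(U, U), U, cons(U, U)), Y1 := node(1, h(cons(U, U), U, cons(U, U))).
Bind L := cons(cons(2, cons(U, U)), tree(node(1, h(cons(U, U), U, cons(U, U))), U)); no other remaining equation mentions L.
Decompose tree/2: unit =?= unit,  tree(1, a) =?= U.
Delete trivial equation unit =?= unit.
Bind U := tree(1, a). Substituting into the earlier bindings gives M := h(cons(tree(1, a), tree(1, a)), tree(1, a), cons(tree(1, a), tree(1, a))), Y1 := node(1, h(cons(tree(1, a), tree(1, a)), tree(1, a), cons(tree(1, a), tree(1, a)))), N := cons(tree(1, a), tree(1, a)), L := cons(cons(2, cons(tree(1, a), tree(1, a))), tree(node(1, h(cons(tree(1, a), tree(1, a)), tree(1, a), cons(tree(1, a), tree(1, a)))), tree(1, a))).
MGU = { M -> h(cons(tree(1, a), tree(1, a)), tree(1, a), cons(tree(1, a), tree(1, a))), Y1 -> node(1, h(cons(tree(1, a), tree(1, a)), tree(1, a), cons(tree(1, a), tree(1, a)))), N -> cons(tree(1, a), tree(1, a)), L -> cons(cons(2, cons(tree(1, a), tree(1, a))), tree(node(1, h(cons(tree(1, a), tree(1, a)), tree(1, a), cons(tree(1, a), tree(1, a)))), tree(1, a))), U -> tree(1, a) }, so N -> cons(tree(1, a), tree(1, a)).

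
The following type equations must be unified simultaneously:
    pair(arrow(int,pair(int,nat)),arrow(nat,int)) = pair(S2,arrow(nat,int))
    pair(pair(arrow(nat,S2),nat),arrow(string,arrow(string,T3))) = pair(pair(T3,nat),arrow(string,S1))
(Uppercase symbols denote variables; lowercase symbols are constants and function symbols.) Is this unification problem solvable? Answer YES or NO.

Decompose pair/2: arrow(int,pair(int,nat)) = S2,  arrow(nat,int) = arrow(nat,int).
Bind S2 := arrow(int,pair(int,nat)); substituting into the one remaining equation that mentions S2 gives: pair(pair(arrow(nat,arrow(int,pair(int,nat))),nat),arrow(string,arrow(string,T3))) = pair(pair(T3,nat),arrow(string,S1)).
Delete trivial equation arrow(nat,int) = arrow(nat,int).
Decompose pair/2: pair(arrow(nat,arrow(int,pair(int,nat))),nat) = pair(T3,nat),  arrow(string,arrow(string,T3)) = arrow(string,S1).
Decompose pair/2: arrow(nat,arrow(int,pair(int,nat))) = T3,  nat = nat.
Bind T3 := arrow(nat,arrow(int,pair(int,nat))); substituting into the one remaining equation that mentions T3 gives: arrow(string,arrow(string,arrow(nat,arrow(int,pair(int,nat))))) = arrow(string,S1).
Delete trivial equation nat = nat.
Decompose arrow/2: string = string,  arrow(string,arrow(nat,arrow(int,pair(int,nat)))) = S1.
Delete trivial equation string = string.
Bind S1 := arrow(string,arrow(nat,arrow(int,pair(int,nat)))).
No equations remain and no clash or occurs-check failure arose, so a unifier exists.

YES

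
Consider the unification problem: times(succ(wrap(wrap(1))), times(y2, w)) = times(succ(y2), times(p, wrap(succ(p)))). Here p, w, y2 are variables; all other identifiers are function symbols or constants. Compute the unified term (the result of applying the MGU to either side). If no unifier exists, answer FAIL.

times(succ(wrap(wrap(1))), times(wrap(wrap(1)), wrap(succ(wrap(wrap(1))))))

Decompose times/2: succ(wrap(wrap(1))) = succ(y2),  times(y2, w) = times(p, wrap(succ(p))).
Decompose succ/1: wrap(wrap(1)) = y2.
Bind y2 := wrap(wrap(1)); substituting into the remaining equation gives: times(wrap(wrap(1)), w) = times(p, wrap(succ(p))).
Decompose times/2: wrap(wrap(1)) = p,  w = wrap(succ(p)).
Bind p := wrap(wrap(1)); substituting into the remaining equation gives: w = wrap(succ(wrap(wrap(1)))).
Bind w := wrap(succ(wrap(wrap(1)))).
Applying the MGU to either side gives times(succ(wrap(wrap(1))), times(wrap(wrap(1)), wrap(succ(wrap(wrap(1)))))).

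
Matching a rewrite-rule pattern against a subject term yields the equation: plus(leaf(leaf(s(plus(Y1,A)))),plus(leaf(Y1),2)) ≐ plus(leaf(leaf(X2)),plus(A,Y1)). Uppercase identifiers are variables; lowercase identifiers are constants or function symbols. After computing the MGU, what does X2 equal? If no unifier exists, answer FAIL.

s(plus(2,leaf(2)))

Decompose plus/2: leaf(leaf(s(plus(Y1,A)))) ≐ leaf(leaf(X2)),  plus(leaf(Y1),2) ≐ plus(A,Y1).
Decompose leaf/1: leaf(s(plus(Y1,A))) ≐ leaf(X2).
Decompose leaf/1: s(plus(Y1,A)) ≐ X2.
Bind X2 := s(plus(Y1,A)); no other remaining equation mentions X2.
Decompose plus/2: leaf(Y1) ≐ A,  2 ≐ Y1.
Bind A := leaf(Y1); no other remaining equation mentions A. Substituting into the earlier binding gives X2 := s(plus(Y1,leaf(Y1))).
Bind Y1 := 2. Substituting into the earlier bindings gives X2 := s(plus(2,leaf(2))), A := leaf(2).
MGU = { X2 ↦ s(plus(2,leaf(2))), A ↦ leaf(2), Y1 ↦ 2 }, so X2 ↦ s(plus(2,leaf(2))).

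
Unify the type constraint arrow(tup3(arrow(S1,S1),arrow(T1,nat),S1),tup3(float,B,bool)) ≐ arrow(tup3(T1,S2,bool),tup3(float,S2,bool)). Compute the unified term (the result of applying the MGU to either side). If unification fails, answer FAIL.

Decompose arrow/2: tup3(arrow(S1,S1),arrow(T1,nat),S1) ≐ tup3(T1,S2,bool),  tup3(float,B,bool) ≐ tup3(float,S2,bool).
Decompose tup3/3: arrow(S1,S1) ≐ T1,  arrow(T1,nat) ≐ S2,  S1 ≐ bool.
Bind T1 := arrow(S1,S1); substituting into the one remaining equation that mentions T1 gives: arrow(arrow(S1,S1),nat) ≐ S2.
Bind S2 := arrow(arrow(S1,S1),nat); substituting into the one remaining equation that mentions S2 gives: tup3(float,B,bool) ≐ tup3(float,arrow(arrow(S1,S1),nat),bool).
Bind S1 := bool; substituting into the remaining equation gives: tup3(float,B,bool) ≐ tup3(float,arrow(arrow(bool,bool),nat),bool). Substituting into the earlier bindings gives T1 := arrow(bool,bool), S2 := arrow(arrow(bool,bool),nat).
Decompose tup3/3: float ≐ float,  B ≐ arrow(arrow(bool,bool),nat),  bool ≐ bool.
Delete trivial equation float ≐ float.
Bind B := arrow(arrow(bool,bool),nat); no other remaining equation mentions B.
Delete trivial equation bool ≐ bool.
Applying the MGU to either side gives arrow(tup3(arrow(bool,bool),arrow(arrow(bool,bool),nat),bool),tup3(float,arrow(arrow(bool,bool),nat),bool)).

arrow(tup3(arrow(bool,bool),arrow(arrow(bool,bool),nat),bool),tup3(float,arrow(arrow(bool,bool),nat),bool))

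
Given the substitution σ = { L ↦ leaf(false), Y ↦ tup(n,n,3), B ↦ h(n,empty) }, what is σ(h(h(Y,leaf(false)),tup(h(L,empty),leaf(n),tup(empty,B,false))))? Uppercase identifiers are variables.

Replace each occurrence of L with leaf(false).
Replace each occurrence of Y with tup(n,n,3).
Replace each occurrence of B with h(n,empty).
Result: h(h(tup(n,n,3),leaf(false)),tup(h(leaf(false),empty),leaf(n),tup(empty,h(n,empty),false))).

h(h(tup(n,n,3),leaf(false)),tup(h(leaf(false),empty),leaf(n),tup(empty,h(n,empty),false)))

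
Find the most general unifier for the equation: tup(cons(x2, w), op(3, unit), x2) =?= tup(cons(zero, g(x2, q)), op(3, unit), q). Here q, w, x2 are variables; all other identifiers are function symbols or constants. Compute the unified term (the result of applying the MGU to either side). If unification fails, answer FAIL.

Decompose tup/3: cons(x2, w) =?= cons(zero, g(x2, q)),  op(3, unit) =?= op(3, unit),  x2 =?= q.
Decompose cons/2: x2 =?= zero,  w =?= g(x2, q).
Bind x2 := zero; substituting into the 2 remaining equations that mention x2 gives: w =?= g(zero, q),  zero =?= q.
Bind w := g(zero, q); no other remaining equation mentions w.
Delete trivial equation op(3, unit) =?= op(3, unit).
Bind q := zero. Substituting into the earlier binding gives w := g(zero, zero).
Applying the MGU to either side gives tup(cons(zero, g(zero, zero)), op(3, unit), zero).

tup(cons(zero, g(zero, zero)), op(3, unit), zero)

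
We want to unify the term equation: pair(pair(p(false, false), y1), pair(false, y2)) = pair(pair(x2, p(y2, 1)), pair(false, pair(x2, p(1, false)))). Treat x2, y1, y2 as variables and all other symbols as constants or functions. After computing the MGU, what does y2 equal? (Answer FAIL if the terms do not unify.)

Decompose pair/2: pair(p(false, false), y1) = pair(x2, p(y2, 1)),  pair(false, y2) = pair(false, pair(x2, p(1, false))).
Decompose pair/2: p(false, false) = x2,  y1 = p(y2, 1).
Bind x2 := p(false, false); substituting into the one remaining equation that mentions x2 gives: pair(false, y2) = pair(false, pair(p(false, false), p(1, false))).
Bind y1 := p(y2, 1); no other remaining equation mentions y1.
Decompose pair/2: false = false,  y2 = pair(p(false, false), p(1, false)).
Delete trivial equation false = false.
Bind y2 := pair(p(false, false), p(1, false)). Substituting into the earlier binding gives y1 := p(pair(p(false, false), p(1, false)), 1).
MGU = { x2 -> p(false, false), y1 -> p(pair(p(false, false), p(1, false)), 1), y2 -> pair(p(false, false), p(1, false)) }, so y2 -> pair(p(false, false), p(1, false)).

pair(p(false, false), p(1, false))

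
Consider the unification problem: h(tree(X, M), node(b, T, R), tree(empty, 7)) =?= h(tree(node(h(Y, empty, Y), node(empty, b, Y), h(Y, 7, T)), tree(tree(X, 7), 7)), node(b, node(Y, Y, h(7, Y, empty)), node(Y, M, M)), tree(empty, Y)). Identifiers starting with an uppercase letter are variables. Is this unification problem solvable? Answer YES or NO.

YES

Decompose h/3: tree(X, M) =?= tree(node(h(Y, empty, Y), node(empty, b, Y), h(Y, 7, T)), tree(tree(X, 7), 7)),  node(b, T, R) =?= node(b, node(Y, Y, h(7, Y, empty)), node(Y, M, M)),  tree(empty, 7) =?= tree(empty, Y).
Decompose tree/2: X =?= node(h(Y, empty, Y), node(empty, b, Y), h(Y, 7, T)),  M =?= tree(tree(X, 7), 7).
Bind X := node(h(Y, empty, Y), node(empty, b, Y), h(Y, 7, T)); substituting into the one remaining equation that mentions X gives: M =?= tree(tree(node(h(Y, empty, Y), node(empty, b, Y), h(Y, 7, T)), 7), 7).
Bind M := tree(tree(node(h(Y, empty, Y), node(empty, b, Y), h(Y, 7, T)), 7), 7); substituting into the one remaining equation that mentions M gives: node(b, T, R) =?= node(b, node(Y, Y, h(7, Y, empty)), node(Y, tree(tree(node(h(Y, empty, Y), node(empty, b, Y), h(Y, 7, T)), 7), 7), tree(tree(node(h(Y, empty, Y), node(empty, b, Y), h(Y, 7, T)), 7), 7))).
Decompose node/3: b =?= b,  T =?= node(Y, Y, h(7, Y, empty)),  R =?= node(Y, tree(tree(node(h(Y, empty, Y), node(empty, b, Y), h(Y, 7, T)), 7), 7), tree(tree(node(h(Y, empty, Y), node(empty, b, Y), h(Y, 7, T)), 7), 7)).
Delete trivial equation b =?= b.
Bind T := node(Y, Y, h(7, Y, empty)); substituting into the one remaining equation that mentions T gives: R =?= node(Y, tree(tree(node(h(Y, empty, Y), node(empty, b, Y), h(Y, 7, node(Y, Y, h(7, Y, empty)))), 7), 7), tree(tree(node(h(Y, empty, Y), node(empty, b, Y), h(Y, 7, node(Y, Y, h(7, Y, empty)))), 7), 7)). Substituting into the earlier bindings gives X := node(h(Y, empty, Y), node(empty, b, Y), h(Y, 7, node(Y, Y, h(7, Y, empty)))), M := tree(tree(node(h(Y, empty, Y), node(empty, b, Y), h(Y, 7, node(Y, Y, h(7, Y, empty)))), 7), 7).
Bind R := node(Y, tree(tree(node(h(Y, empty, Y), node(empty, b, Y), h(Y, 7, node(Y, Y, h(7, Y, empty)))), 7), 7), tree(tree(node(h(Y, empty, Y), node(empty, b, Y), h(Y, 7, node(Y, Y, h(7, Y, empty)))), 7), 7)); no other remaining equation mentions R.
Decompose tree/2: empty =?= empty,  7 =?= Y.
Delete trivial equation empty =?= empty.
Bind Y := 7. Substituting into the earlier bindings gives X := node(h(7, empty, 7), node(empty, b, 7), h(7, 7, node(7, 7, h(7, 7, empty)))), M := tree(tree(node(h(7, empty, 7), node(empty, b, 7), h(7, 7, node(7, 7, h(7, 7, empty)))), 7), 7), T := node(7, 7, h(7, 7, empty)), R := node(7, tree(tree(node(h(7, empty, 7), node(empty, b, 7), h(7, 7, node(7, 7, h(7, 7, empty)))), 7), 7), tree(tree(node(h(7, empty, 7), node(empty, b, 7), h(7, 7, node(7, 7, h(7, 7, empty)))), 7), 7)).
No equations remain and no clash or occurs-check failure arose, so a unifier exists.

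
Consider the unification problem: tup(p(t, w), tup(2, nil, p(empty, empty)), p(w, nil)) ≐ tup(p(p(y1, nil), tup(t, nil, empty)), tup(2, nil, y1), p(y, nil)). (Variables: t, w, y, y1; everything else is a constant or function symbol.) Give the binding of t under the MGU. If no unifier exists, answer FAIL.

p(p(empty, empty), nil)

Decompose tup/3: p(t, w) ≐ p(p(y1, nil), tup(t, nil, empty)),  tup(2, nil, p(empty, empty)) ≐ tup(2, nil, y1),  p(w, nil) ≐ p(y, nil).
Decompose p/2: t ≐ p(y1, nil),  w ≐ tup(t, nil, empty).
Bind t := p(y1, nil); substituting into the one remaining equation that mentions t gives: w ≐ tup(p(y1, nil), nil, empty).
Bind w := tup(p(y1, nil), nil, empty); substituting into the one remaining equation that mentions w gives: p(tup(p(y1, nil), nil, empty), nil) ≐ p(y, nil).
Decompose tup/3: 2 ≐ 2,  nil ≐ nil,  p(empty, empty) ≐ y1.
Delete trivial equation 2 ≐ 2.
Delete trivial equation nil ≐ nil.
Bind y1 := p(empty, empty); substituting into the remaining equation gives: p(tup(p(p(empty, empty), nil), nil, empty), nil) ≐ p(y, nil). Substituting into the earlier bindings gives t := p(p(empty, empty), nil), w := tup(p(p(empty, empty), nil), nil, empty).
Decompose p/2: tup(p(p(empty, empty), nil), nil, empty) ≐ y,  nil ≐ nil.
Bind y := tup(p(p(empty, empty), nil), nil, empty); no other remaining equation mentions y.
Delete trivial equation nil ≐ nil.
MGU = { t -> p(p(empty, empty), nil), w -> tup(p(p(empty, empty), nil), nil, empty), y1 -> p(empty, empty), y -> tup(p(p(empty, empty), nil), nil, empty) }, so t -> p(p(empty, empty), nil).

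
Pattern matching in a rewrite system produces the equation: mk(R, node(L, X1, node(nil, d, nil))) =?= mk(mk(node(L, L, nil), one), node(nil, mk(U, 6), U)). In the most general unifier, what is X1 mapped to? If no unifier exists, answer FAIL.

mk(node(nil, d, nil), 6)

Decompose mk/2: R =?= mk(node(L, L, nil), one),  node(L, X1, node(nil, d, nil)) =?= node(nil, mk(U, 6), U).
Bind R := mk(node(L, L, nil), one); no other remaining equation mentions R.
Decompose node/3: L =?= nil,  X1 =?= mk(U, 6),  node(nil, d, nil) =?= U.
Bind L := nil; no other remaining equation mentions L. Substituting into the earlier binding gives R := mk(node(nil, nil, nil), one).
Bind X1 := mk(U, 6); no other remaining equation mentions X1.
Bind U := node(nil, d, nil). Substituting into the earlier binding gives X1 := mk(node(nil, d, nil), 6).
MGU = { R ↦ mk(node(nil, nil, nil), one), L ↦ nil, X1 ↦ mk(node(nil, d, nil), 6), U ↦ node(nil, d, nil) }, so X1 ↦ mk(node(nil, d, nil), 6).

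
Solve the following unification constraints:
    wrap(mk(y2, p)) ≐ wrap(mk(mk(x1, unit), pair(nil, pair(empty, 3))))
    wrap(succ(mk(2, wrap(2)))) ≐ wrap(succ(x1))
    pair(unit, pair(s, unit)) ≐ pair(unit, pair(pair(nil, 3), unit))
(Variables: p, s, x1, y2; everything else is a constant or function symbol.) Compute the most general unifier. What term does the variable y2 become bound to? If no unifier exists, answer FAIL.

mk(mk(2, wrap(2)), unit)

Decompose wrap/1: mk(y2, p) ≐ mk(mk(x1, unit), pair(nil, pair(empty, 3))).
Decompose mk/2: y2 ≐ mk(x1, unit),  p ≐ pair(nil, pair(empty, 3)).
Bind y2 := mk(x1, unit); no other remaining equation mentions y2.
Bind p := pair(nil, pair(empty, 3)); no other remaining equation mentions p.
Decompose wrap/1: succ(mk(2, wrap(2))) ≐ succ(x1).
Decompose succ/1: mk(2, wrap(2)) ≐ x1.
Bind x1 := mk(2, wrap(2)); no other remaining equation mentions x1. Substituting into the earlier binding gives y2 := mk(mk(2, wrap(2)), unit).
Decompose pair/2: unit ≐ unit,  pair(s, unit) ≐ pair(pair(nil, 3), unit).
Delete trivial equation unit ≐ unit.
Decompose pair/2: s ≐ pair(nil, 3),  unit ≐ unit.
Bind s := pair(nil, 3); no other remaining equation mentions s.
Delete trivial equation unit ≐ unit.
MGU = { y2 -> mk(mk(2, wrap(2)), unit), p -> pair(nil, pair(empty, 3)), x1 -> mk(2, wrap(2)), s -> pair(nil, 3) }, so y2 -> mk(mk(2, wrap(2)), unit).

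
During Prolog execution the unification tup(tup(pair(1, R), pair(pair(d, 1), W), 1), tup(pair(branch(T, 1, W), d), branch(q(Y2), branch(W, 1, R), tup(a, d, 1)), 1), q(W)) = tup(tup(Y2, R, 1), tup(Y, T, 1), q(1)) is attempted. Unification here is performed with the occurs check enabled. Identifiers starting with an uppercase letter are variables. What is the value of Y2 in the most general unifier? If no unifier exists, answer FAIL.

pair(1, pair(pair(d, 1), 1))

Decompose tup/3: tup(pair(1, R), pair(pair(d, 1), W), 1) = tup(Y2, R, 1),  tup(pair(branch(T, 1, W), d), branch(q(Y2), branch(W, 1, R), tup(a, d, 1)), 1) = tup(Y, T, 1),  q(W) = q(1).
Decompose tup/3: pair(1, R) = Y2,  pair(pair(d, 1), W) = R,  1 = 1.
Bind Y2 := pair(1, R); substituting into the one remaining equation that mentions Y2 gives: tup(pair(branch(T, 1, W), d), branch(q(pair(1, R)), branch(W, 1, R), tup(a, d, 1)), 1) = tup(Y, T, 1).
Bind R := pair(pair(d, 1), W); substituting into the one remaining equation that mentions R gives: tup(pair(branch(T, 1, W), d), branch(q(pair(1, pair(pair(d, 1), W))), branch(W, 1, pair(pair(d, 1), W)), tup(a, d, 1)), 1) = tup(Y, T, 1). Substituting into the earlier binding gives Y2 := pair(1, pair(pair(d, 1), W)).
Delete trivial equation 1 = 1.
Decompose tup/3: pair(branch(T, 1, W), d) = Y,  branch(q(pair(1, pair(pair(d, 1), W))), branch(W, 1, pair(pair(d, 1), W)), tup(a, d, 1)) = T,  1 = 1.
Bind Y := pair(branch(T, 1, W), d); no other remaining equation mentions Y.
Bind T := branch(q(pair(1, pair(pair(d, 1), W))), branch(W, 1, pair(pair(d, 1), W)), tup(a, d, 1)); no other remaining equation mentions T. Substituting into the earlier binding gives Y := pair(branch(branch(q(pair(1, pair(pair(d, 1), W))), branch(W, 1, pair(pair(d, 1), W)), tup(a, d, 1)), 1, W), d).
Delete trivial equation 1 = 1.
Decompose q/1: W = 1.
Bind W := 1. Substituting into the earlier bindings gives Y2 := pair(1, pair(pair(d, 1), 1)), R := pair(pair(d, 1), 1), Y := pair(branch(branch(q(pair(1, pair(pair(d, 1), 1))), branch(1, 1, pair(pair(d, 1), 1)), tup(a, d, 1)), 1, 1), d), T := branch(q(pair(1, pair(pair(d, 1), 1))), branch(1, 1, pair(pair(d, 1), 1)), tup(a, d, 1)).
MGU = { Y2 = pair(1, pair(pair(d, 1), 1)), R = pair(pair(d, 1), 1), Y = pair(branch(branch(q(pair(1, pair(pair(d, 1), 1))), branch(1, 1, pair(pair(d, 1), 1)), tup(a, d, 1)), 1, 1), d), T = branch(q(pair(1, pair(pair(d, 1), 1))), branch(1, 1, pair(pair(d, 1), 1)), tup(a, d, 1)), W = 1 }, so Y2 = pair(1, pair(pair(d, 1), 1)).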